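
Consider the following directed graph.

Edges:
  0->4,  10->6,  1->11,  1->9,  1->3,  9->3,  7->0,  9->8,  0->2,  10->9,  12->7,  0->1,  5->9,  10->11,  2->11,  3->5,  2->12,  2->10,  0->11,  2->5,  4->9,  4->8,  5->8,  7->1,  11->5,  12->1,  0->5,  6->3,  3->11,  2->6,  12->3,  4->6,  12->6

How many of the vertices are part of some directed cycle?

8

A vertex is on a directed cycle iff it belongs to a strongly connected component of size ≥ 2 (or has a self-loop).
The vertices on cycles are {0, 2, 3, 5, 7, 9, 11, 12} — 8 in total.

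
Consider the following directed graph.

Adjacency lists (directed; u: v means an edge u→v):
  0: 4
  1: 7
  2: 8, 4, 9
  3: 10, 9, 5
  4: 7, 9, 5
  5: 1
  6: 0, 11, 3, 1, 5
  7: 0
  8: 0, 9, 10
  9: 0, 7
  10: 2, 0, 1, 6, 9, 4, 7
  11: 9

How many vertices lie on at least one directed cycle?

11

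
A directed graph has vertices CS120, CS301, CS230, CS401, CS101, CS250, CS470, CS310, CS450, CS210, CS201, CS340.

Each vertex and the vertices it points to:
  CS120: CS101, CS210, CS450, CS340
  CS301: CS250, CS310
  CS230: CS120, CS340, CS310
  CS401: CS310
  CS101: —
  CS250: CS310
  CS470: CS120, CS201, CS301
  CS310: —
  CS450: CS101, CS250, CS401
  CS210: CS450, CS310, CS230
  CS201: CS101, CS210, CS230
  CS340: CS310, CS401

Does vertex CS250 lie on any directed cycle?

No

CS250 lies on a cycle iff there is a path from CS250 back to itself.
Exploring from CS250, it never reaches itself; equivalently, its strongly connected component is a singleton.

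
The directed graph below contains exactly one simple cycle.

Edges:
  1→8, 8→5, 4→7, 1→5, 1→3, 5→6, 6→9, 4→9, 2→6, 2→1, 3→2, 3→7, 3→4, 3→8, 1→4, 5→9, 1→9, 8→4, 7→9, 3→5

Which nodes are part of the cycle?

DFS with gray/black marking from 1:
1 gray
  4 gray
    7 gray
      9 gray
      9 black
    7 black
    4→9: 9 black — skip
  4 black
  8 gray
    8→4: 4 black — skip
    5 gray
      5→9: 9 black — skip
      6 gray
        6→9: 9 black — skip
      6 black
    5 black
  8 black
  1→9: 9 black — skip
  3 gray
    3→8: 8 black — skip
    3→5: 5 black — skip
    3→7: 7 black — skip
    2 gray
      2→6: 6 black — skip
      2→1: 1 is gray → back edge
Back edge closes the cycle 1 → 3 → 2 → 1; its vertices are {1, 2, 3}.

1, 2, 3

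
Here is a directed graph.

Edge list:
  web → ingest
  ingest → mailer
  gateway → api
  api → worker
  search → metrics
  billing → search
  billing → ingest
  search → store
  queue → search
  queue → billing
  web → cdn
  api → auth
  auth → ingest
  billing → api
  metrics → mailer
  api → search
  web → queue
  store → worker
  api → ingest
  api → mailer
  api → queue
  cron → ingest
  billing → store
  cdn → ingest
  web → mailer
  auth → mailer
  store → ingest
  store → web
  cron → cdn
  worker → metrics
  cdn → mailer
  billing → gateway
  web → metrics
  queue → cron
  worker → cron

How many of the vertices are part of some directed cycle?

A vertex is on a directed cycle iff it belongs to a strongly connected component of size ≥ 2 (or has a self-loop).
The vertices on cycles are {api, web, queue, store, search, billing, gateway} — 7 in total.

7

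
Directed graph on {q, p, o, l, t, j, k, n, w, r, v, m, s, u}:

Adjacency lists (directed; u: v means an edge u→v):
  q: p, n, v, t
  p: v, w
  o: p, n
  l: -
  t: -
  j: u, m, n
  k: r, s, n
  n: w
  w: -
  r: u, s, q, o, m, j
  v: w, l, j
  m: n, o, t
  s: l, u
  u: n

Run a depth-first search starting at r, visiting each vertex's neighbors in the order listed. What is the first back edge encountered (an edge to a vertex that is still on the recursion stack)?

DFS from r (visiting each vertex's neighbors in the order listed); mark gray on enter, black on exit:
r gray
  u gray
    n gray
      w gray
      w black
    n black
  u black
  s gray
    l gray
    l black
    s→u: u black — skip
  s black
  q gray
    p gray
      v gray
        v→w: w black — skip
        v→l: l black — skip
        j gray
          j→u: u black — skip
          m gray
            m→n: n black — skip
            o gray
              o→p: p is gray → back edge
First back edge: o → p.

o→p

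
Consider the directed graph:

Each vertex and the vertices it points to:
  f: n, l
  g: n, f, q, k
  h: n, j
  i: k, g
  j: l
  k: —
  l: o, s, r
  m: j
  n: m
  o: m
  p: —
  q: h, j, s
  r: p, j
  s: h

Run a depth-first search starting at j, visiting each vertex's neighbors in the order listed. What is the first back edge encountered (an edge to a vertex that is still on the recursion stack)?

DFS from j (visiting each vertex's neighbors in the order listed); mark gray on enter, black on exit:
j gray
  l gray
    o gray
      m gray
        m→j: j is gray → back edge
First back edge: m → j.

m→j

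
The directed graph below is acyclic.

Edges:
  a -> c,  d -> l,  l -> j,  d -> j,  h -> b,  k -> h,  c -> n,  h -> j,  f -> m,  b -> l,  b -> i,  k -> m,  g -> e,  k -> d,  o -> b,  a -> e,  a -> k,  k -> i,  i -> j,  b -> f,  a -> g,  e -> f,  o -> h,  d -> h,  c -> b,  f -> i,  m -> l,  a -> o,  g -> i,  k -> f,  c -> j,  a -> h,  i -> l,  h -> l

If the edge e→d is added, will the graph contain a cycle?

No

Adding e→d creates a cycle iff d can already reach e.
Explore from d: no path reaches e. The graph stays acyclic.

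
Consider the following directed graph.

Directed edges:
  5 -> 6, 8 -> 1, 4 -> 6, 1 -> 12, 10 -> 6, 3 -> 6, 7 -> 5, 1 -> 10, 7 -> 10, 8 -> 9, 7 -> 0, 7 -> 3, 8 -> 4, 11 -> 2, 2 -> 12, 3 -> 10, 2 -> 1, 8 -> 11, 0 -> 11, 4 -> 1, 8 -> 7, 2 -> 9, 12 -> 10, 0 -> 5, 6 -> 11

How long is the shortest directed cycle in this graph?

5

For each vertex v, BFS finds the shortest path from v back to v.
The shortest such closed walk is 11 → 2 → 12 → 10 → 6 → 11, length 5.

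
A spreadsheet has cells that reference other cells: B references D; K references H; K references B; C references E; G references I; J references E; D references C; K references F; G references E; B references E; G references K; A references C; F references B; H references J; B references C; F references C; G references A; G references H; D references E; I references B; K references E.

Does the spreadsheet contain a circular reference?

DFS with white/gray/black marking, starting from C:
C gray
  E gray
  E black
C black
A gray
  A→C: C black — skip
A black
B gray
  D gray
    D→E: E black — skip
    D→C: C black — skip
  D black
  B→C: C black — skip
  B→E: E black — skip
B black
F gray
  F→B: B black — skip
  F→C: C black — skip
F black
G gray
  H gray
    J gray
      J→E: E black — skip
    J black
  H black
  G→E: E black — skip
  G→A: A black — skip
  K gray
    K→E: E black — skip
    K→F: F black — skip
    K→B: B black — skip
    K→H: H black — skip
  K black
  I gray
    I→B: B black — skip
  I black
G black
Every edge goes to a white or black vertex — no back edge, so the graph is acyclic.

No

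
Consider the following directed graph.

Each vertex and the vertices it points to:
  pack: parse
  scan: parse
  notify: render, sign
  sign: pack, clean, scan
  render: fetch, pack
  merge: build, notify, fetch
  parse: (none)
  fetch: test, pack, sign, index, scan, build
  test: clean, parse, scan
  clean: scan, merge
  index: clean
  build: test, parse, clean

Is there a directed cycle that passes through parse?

No

parse lies on a cycle iff there is a path from parse back to itself.
Exploring from parse, it never reaches itself; equivalently, its strongly connected component is a singleton.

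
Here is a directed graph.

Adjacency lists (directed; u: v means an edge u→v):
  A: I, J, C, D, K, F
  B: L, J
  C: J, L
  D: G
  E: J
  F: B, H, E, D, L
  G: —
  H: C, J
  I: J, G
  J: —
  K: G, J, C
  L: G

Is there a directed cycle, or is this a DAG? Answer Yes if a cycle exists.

DFS with white/gray/black marking, starting from F:
F gray
  B gray
    L gray
      G gray
      G black
    L black
    J gray
    J black
  B black
  H gray
    C gray
      C→J: J black — skip
      C→L: L black — skip
    C black
    H→J: J black — skip
  H black
  E gray
    E→J: J black — skip
  E black
  D gray
    D→G: G black — skip
  D black
  F→L: L black — skip
F black
A gray
  I gray
    I→J: J black — skip
    I→G: G black — skip
  I black
  A→J: J black — skip
  A→C: C black — skip
  A→D: D black — skip
  K gray
    K→G: G black — skip
    K→J: J black — skip
    K→C: C black — skip
  K black
  A→F: F black — skip
A black
Every edge goes to a white or black vertex — no back edge, so the graph is acyclic.

No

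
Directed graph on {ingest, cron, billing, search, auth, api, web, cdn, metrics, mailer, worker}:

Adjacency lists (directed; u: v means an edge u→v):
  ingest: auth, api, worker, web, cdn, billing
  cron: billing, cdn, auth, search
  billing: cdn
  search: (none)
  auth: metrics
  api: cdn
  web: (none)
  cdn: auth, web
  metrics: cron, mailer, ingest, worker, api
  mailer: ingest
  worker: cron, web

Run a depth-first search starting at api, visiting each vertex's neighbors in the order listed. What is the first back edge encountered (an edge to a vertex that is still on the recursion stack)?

billing->cdn

DFS from api (visiting each vertex's neighbors in the order listed); mark gray on enter, black on exit:
api gray
  cdn gray
    auth gray
      metrics gray
        cron gray
          billing gray
            billing→cdn: cdn is gray → back edge
First back edge: billing → cdn.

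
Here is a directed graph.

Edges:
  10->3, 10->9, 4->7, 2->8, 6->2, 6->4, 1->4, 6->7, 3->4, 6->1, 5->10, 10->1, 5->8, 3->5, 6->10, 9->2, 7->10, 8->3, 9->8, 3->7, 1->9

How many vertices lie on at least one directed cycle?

9

A vertex is on a directed cycle iff it belongs to a strongly connected component of size ≥ 2 (or has a self-loop).
The vertices on cycles are {1, 2, 3, 4, 5, 7, 8, 9, 10} — 9 in total.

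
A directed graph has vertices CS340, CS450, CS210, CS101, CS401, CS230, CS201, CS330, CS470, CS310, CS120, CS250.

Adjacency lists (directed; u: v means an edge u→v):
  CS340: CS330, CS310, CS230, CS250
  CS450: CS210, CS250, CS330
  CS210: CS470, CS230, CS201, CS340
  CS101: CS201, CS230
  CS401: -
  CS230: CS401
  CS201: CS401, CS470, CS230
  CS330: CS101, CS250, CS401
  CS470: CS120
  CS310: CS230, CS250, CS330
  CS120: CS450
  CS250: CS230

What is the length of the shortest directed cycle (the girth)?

4

For each vertex v, BFS finds the shortest path from v back to v.
The shortest such closed walk is CS450 → CS210 → CS470 → CS120 → CS450, length 4.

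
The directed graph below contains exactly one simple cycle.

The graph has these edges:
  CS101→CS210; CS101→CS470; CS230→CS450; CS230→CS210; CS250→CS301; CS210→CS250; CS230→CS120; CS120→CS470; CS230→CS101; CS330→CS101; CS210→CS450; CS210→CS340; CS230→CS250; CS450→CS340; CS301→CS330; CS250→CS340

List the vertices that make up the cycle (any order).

CS101, CS210, CS250, CS301, CS330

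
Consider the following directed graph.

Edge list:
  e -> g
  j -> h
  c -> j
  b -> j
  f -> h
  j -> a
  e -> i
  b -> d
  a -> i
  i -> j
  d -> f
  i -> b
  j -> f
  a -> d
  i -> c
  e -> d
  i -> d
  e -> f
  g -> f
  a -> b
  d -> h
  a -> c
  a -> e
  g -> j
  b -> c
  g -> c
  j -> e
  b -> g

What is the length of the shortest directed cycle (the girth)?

For each vertex v, BFS finds the shortest path from v back to v.
The shortest such closed walk is a → i → j → a, length 3.

3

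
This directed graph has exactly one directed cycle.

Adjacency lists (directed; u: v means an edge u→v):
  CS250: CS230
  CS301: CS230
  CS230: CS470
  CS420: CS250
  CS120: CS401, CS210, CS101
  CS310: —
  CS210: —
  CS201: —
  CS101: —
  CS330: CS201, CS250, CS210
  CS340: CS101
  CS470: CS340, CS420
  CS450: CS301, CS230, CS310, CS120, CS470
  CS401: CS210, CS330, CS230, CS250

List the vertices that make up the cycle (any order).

DFS with gray/black marking from CS470:
CS470 gray
  CS340 gray
    CS101 gray
    CS101 black
  CS340 black
  CS420 gray
    CS250 gray
      CS230 gray
        CS230→CS470: CS470 is gray → back edge
Back edge closes the cycle CS470 → CS420 → CS250 → CS230 → CS470; its vertices are {CS230, CS250, CS420, CS470}.

CS230, CS250, CS420, CS470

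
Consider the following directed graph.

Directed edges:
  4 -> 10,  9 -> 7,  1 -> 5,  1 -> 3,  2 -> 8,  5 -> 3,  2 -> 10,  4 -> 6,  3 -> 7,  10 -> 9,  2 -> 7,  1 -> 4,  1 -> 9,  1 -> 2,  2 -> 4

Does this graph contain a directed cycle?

DFS with white/gray/black marking, starting from 1:
1 gray
  9 gray
    7 gray
    7 black
  9 black
  3 gray
    3→7: 7 black — skip
  3 black
  5 gray
    5→3: 3 black — skip
  5 black
  4 gray
    6 gray
    6 black
    10 gray
      10→9: 9 black — skip
    10 black
  4 black
  2 gray
    2→4: 4 black — skip
    2→7: 7 black — skip
    8 gray
    8 black
    2→10: 10 black — skip
  2 black
1 black
Every edge goes to a white or black vertex — no back edge, so the graph is acyclic.

No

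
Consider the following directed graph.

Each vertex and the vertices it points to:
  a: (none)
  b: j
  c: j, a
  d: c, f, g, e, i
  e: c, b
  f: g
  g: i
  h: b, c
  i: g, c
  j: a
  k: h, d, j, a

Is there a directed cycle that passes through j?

No

j lies on a cycle iff there is a path from j back to itself.
Exploring from j, it never reaches itself; equivalently, its strongly connected component is a singleton.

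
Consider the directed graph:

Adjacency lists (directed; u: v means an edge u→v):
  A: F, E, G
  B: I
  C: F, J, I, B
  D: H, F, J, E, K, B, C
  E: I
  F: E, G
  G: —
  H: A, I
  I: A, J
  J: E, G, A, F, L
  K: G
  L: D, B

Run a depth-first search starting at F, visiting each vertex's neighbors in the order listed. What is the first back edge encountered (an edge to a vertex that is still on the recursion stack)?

DFS from F (visiting each vertex's neighbors in the order listed); mark gray on enter, black on exit:
F gray
  E gray
    I gray
      A gray
        A→F: F is gray → back edge
First back edge: A → F.

A→F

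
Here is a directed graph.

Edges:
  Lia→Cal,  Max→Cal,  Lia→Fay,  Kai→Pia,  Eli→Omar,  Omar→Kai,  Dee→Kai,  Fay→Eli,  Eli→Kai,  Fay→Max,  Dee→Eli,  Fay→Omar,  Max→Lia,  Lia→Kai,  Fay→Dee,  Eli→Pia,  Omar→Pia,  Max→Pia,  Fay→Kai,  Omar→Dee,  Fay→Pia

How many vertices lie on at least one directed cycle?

A vertex is on a directed cycle iff it belongs to a strongly connected component of size ≥ 2 (or has a self-loop).
The vertices on cycles are {Dee, Eli, Fay, Lia, Max, Omar} — 6 in total.

6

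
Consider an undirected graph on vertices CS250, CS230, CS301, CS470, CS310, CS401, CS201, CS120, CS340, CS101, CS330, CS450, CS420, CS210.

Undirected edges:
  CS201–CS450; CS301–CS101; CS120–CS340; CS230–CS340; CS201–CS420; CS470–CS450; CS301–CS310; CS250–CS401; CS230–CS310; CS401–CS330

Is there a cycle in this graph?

DFS, tracking each vertex's parent; an edge to a visited non-parent vertex closes a cycle.
Start from CS250:
visit CS250 (parent –)
  visit CS401 (parent CS250)
    visit CS330 (parent CS401)
      CS330–CS401: parent, skip
    CS401–CS250: parent, skip
visit CS230 (parent –)
  visit CS310 (parent CS230)
    CS310–CS230: parent, skip
    visit CS301 (parent CS310)
      CS301–CS310: parent, skip
      visit CS101 (parent CS301)
        CS101–CS301: parent, skip
  visit CS340 (parent CS230)
    visit CS120 (parent CS340)
      CS120–CS340: parent, skip
    CS340–CS230: parent, skip
visit CS470 (parent –)
  visit CS450 (parent CS470)
    CS450–CS470: parent, skip
    visit CS201 (parent CS450)
      visit CS420 (parent CS201)
        CS420–CS201: parent, skip
      CS201–CS450: parent, skip
visit CS210 (parent –)
No non-parent visited neighbor found — the graph is a forest.

No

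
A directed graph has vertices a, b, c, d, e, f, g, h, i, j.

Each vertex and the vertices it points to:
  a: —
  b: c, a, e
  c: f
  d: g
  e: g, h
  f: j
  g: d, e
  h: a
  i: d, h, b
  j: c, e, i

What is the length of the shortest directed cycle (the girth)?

2

For each vertex v, BFS finds the shortest path from v back to v.
The shortest such closed walk is e → g → e, length 2.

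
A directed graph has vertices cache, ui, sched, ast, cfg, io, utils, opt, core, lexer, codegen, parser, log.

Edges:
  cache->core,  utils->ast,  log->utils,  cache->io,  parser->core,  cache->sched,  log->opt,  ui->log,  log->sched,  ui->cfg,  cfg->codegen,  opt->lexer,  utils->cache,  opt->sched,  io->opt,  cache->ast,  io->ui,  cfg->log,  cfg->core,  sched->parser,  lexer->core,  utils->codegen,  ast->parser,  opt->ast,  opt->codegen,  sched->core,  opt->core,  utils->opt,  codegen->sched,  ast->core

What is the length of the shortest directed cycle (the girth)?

5

For each vertex v, BFS finds the shortest path from v back to v.
The shortest such closed walk is io → ui → log → utils → cache → io, length 5.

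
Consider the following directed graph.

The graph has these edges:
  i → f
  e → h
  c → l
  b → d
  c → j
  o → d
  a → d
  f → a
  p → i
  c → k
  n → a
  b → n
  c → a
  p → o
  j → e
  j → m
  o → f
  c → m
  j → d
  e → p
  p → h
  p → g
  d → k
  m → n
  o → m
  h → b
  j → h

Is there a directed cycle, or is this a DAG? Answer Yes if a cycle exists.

No

DFS with white/gray/black marking, starting from g:
g gray
g black
a gray
  d gray
    k gray
    k black
  d black
a black
b gray
  b→d: d black — skip
  n gray
    n→a: a black — skip
  n black
b black
c gray
  j gray
    m gray
      m→n: n black — skip
    m black
    e gray
      h gray
        h→b: b black — skip
      h black
      p gray
        o gray
          o→d: d black — skip
          f gray
            f→a: a black — skip
          f black
          o→m: m black — skip
        o black
        p→g: g black — skip
        i gray
          i→f: f black — skip
        i black
        p→h: h black — skip
      p black
    e black
    j→d: d black — skip
    j→h: h black — skip
  j black
  l gray
  l black
  c→m: m black — skip
  c→a: a black — skip
  c→k: k black — skip
c black
Every edge goes to a white or black vertex — no back edge, so the graph is acyclic.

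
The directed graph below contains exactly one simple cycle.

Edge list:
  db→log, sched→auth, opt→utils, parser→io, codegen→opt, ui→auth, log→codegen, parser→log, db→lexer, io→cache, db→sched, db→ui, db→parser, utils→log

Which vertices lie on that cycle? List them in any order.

DFS with gray/black marking from log:
log gray
  codegen gray
    opt gray
      utils gray
        utils→log: log is gray → back edge
Back edge closes the cycle log → codegen → opt → utils → log; its vertices are {log, opt, utils, codegen}.

log, opt, utils, codegen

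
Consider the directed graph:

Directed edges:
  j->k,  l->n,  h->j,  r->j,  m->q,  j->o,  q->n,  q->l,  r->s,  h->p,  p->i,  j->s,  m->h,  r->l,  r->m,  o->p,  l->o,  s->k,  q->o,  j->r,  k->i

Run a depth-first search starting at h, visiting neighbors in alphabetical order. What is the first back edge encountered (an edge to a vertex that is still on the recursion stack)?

DFS from h (visiting neighbors in alphabetical order); mark gray on enter, black on exit:
h gray
  j gray
    k gray
      i gray
      i black
    k black
    o gray
      p gray
        p→i: i black — skip
      p black
    o black
    r gray
      r→j: j is gray → back edge
First back edge: r → j.

r->j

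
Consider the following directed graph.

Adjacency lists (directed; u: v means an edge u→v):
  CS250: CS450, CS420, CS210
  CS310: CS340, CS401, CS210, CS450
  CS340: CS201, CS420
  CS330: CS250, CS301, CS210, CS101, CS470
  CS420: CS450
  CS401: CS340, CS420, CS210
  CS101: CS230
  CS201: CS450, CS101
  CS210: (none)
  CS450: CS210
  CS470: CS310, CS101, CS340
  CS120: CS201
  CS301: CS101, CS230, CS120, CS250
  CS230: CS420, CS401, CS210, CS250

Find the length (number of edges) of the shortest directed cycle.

5

For each vertex v, BFS finds the shortest path from v back to v.
The shortest such closed walk is CS101 → CS230 → CS401 → CS340 → CS201 → CS101, length 5.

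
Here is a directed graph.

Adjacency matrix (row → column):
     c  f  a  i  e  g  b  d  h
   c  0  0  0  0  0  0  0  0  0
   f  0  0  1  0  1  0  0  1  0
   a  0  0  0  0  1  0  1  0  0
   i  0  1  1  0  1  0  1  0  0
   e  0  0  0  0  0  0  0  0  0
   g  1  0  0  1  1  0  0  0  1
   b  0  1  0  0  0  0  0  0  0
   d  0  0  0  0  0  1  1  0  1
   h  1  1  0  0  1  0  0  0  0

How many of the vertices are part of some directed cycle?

7

A vertex is on a directed cycle iff it belongs to a strongly connected component of size ≥ 2 (or has a self-loop).
The vertices on cycles are {a, b, d, f, g, h, i} — 7 in total.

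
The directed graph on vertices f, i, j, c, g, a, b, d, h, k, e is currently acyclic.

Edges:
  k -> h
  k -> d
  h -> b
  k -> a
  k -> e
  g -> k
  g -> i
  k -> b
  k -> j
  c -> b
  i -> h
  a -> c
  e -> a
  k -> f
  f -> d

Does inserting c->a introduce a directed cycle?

Yes

Adding c→a creates a cycle iff a can already reach c.
Path from a: a → c.
So a → … → c → a is a cycle.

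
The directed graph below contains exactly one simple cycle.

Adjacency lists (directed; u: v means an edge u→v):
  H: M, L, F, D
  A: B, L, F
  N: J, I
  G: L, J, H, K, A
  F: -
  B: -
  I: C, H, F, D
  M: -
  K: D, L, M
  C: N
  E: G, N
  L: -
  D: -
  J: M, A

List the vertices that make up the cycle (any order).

C, I, N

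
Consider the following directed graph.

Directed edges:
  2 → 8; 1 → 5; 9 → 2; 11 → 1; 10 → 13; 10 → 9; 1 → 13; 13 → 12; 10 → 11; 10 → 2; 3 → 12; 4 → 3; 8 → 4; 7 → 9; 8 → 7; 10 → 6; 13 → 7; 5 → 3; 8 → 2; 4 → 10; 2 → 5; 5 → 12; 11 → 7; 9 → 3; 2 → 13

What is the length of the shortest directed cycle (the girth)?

2

For each vertex v, BFS finds the shortest path from v back to v.
The shortest such closed walk is 2 → 8 → 2, length 2.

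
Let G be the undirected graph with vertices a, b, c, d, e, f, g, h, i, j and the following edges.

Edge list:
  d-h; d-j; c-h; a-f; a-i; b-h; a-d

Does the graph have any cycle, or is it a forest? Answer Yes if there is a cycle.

DFS, tracking each vertex's parent; an edge to a visited non-parent vertex closes a cycle.
Start from d:
visit d (parent –)
  visit a (parent d)
    visit i (parent a)
      i–a: parent, skip
    visit f (parent a)
      f–a: parent, skip
    a–d: parent, skip
  visit j (parent d)
    j–d: parent, skip
  visit h (parent d)
    visit b (parent h)
      b–h: parent, skip
    h–d: parent, skip
    visit c (parent h)
      c–h: parent, skip
visit e (parent –)
visit g (parent –)
No non-parent visited neighbor found — the graph is a forest.

No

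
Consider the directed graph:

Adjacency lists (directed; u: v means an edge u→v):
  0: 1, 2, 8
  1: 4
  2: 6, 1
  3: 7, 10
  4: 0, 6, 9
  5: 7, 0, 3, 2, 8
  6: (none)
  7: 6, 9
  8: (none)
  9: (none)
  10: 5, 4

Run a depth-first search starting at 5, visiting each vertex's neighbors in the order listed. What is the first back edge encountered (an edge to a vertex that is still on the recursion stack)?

4->0

DFS from 5 (visiting each vertex's neighbors in the order listed); mark gray on enter, black on exit:
5 gray
  7 gray
    6 gray
    6 black
    9 gray
    9 black
  7 black
  0 gray
    1 gray
      4 gray
        4→0: 0 is gray → back edge
First back edge: 4 → 0.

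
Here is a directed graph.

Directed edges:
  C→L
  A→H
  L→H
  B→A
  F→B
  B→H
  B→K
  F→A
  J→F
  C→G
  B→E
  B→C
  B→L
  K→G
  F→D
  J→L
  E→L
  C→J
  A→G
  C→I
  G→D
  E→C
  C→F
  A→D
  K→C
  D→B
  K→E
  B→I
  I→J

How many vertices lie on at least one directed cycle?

A vertex is on a directed cycle iff it belongs to a strongly connected component of size ≥ 2 (or has a self-loop).
The vertices on cycles are {A, B, C, D, E, F, G, I, J, K} — 10 in total.

10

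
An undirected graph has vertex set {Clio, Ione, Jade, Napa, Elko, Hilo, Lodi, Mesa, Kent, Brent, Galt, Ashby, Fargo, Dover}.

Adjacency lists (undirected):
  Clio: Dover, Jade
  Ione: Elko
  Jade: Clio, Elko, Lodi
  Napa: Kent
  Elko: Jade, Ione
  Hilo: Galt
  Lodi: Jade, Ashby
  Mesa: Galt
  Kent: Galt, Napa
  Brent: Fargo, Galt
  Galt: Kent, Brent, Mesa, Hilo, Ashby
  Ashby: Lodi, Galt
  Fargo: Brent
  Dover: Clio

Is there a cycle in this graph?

No

DFS, tracking each vertex's parent; an edge to a visited non-parent vertex closes a cycle.
Start from Jade:
visit Jade (parent –)
  visit Clio (parent Jade)
    visit Dover (parent Clio)
      Dover–Clio: parent, skip
    Clio–Jade: parent, skip
  visit Elko (parent Jade)
    Elko–Jade: parent, skip
    visit Ione (parent Elko)
      Ione–Elko: parent, skip
  visit Lodi (parent Jade)
    Lodi–Jade: parent, skip
    visit Ashby (parent Lodi)
      Ashby–Lodi: parent, skip
      visit Galt (parent Ashby)
        visit Kent (parent Galt)
          Kent–Galt: parent, skip
          visit Napa (parent Kent)
            Napa–Kent: parent, skip
        visit Brent (parent Galt)
          visit Fargo (parent Brent)
            Fargo–Brent: parent, skip
          Brent–Galt: parent, skip
        visit Mesa (parent Galt)
          Mesa–Galt: parent, skip
        visit Hilo (parent Galt)
          Hilo–Galt: parent, skip
        Galt–Ashby: parent, skip
No non-parent visited neighbor found — the graph is a forest.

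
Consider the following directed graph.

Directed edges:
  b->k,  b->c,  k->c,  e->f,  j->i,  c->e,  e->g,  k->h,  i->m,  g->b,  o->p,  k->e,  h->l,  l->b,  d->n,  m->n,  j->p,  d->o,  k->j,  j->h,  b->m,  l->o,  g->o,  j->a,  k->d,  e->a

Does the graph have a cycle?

Yes

DFS with white/gray/black marking, starting from o:
o gray
  p gray
  p black
o black
a gray
a black
b gray
  c gray
    e gray
      g gray
        g→b: b is gray → back edge
Back edge found, so a cycle exists: b → c → e → g → b.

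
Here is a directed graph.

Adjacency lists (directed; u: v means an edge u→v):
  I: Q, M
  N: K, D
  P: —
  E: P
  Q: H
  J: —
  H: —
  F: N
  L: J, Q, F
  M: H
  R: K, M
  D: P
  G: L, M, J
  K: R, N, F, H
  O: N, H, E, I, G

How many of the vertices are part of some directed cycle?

A vertex is on a directed cycle iff it belongs to a strongly connected component of size ≥ 2 (or has a self-loop).
The vertices on cycles are {F, K, N, R} — 4 in total.

4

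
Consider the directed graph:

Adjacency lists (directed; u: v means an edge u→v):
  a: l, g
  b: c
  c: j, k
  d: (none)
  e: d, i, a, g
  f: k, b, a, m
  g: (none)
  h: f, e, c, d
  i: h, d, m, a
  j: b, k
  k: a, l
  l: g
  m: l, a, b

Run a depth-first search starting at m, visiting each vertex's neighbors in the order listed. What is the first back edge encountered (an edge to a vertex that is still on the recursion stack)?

DFS from m (visiting each vertex's neighbors in the order listed); mark gray on enter, black on exit:
m gray
  l gray
    g gray
    g black
  l black
  a gray
    a→l: l black — skip
    a→g: g black — skip
  a black
  b gray
    c gray
      j gray
        j→b: b is gray → back edge
First back edge: j → b.

j->b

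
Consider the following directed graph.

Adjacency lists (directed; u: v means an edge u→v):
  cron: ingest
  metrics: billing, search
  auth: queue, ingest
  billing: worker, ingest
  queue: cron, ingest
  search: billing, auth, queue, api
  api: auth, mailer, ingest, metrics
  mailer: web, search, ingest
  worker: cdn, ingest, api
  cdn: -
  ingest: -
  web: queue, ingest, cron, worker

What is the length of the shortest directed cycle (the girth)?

For each vertex v, BFS finds the shortest path from v back to v.
The shortest such closed walk is api → metrics → search → api, length 3.

3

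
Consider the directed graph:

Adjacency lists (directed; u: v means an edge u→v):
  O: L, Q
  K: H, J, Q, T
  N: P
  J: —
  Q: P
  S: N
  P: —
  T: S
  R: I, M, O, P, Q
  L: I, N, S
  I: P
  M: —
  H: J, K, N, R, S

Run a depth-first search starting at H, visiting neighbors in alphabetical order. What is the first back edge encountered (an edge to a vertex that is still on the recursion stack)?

DFS from H (visiting neighbors in alphabetical order); mark gray on enter, black on exit:
H gray
  J gray
  J black
  K gray
    K→H: H is gray → back edge
First back edge: K → H.

K→H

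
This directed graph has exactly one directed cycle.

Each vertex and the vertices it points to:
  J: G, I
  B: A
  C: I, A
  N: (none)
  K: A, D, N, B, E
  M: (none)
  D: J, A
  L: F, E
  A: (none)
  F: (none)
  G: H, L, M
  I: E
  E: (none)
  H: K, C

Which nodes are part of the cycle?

DFS with gray/black marking from G:
G gray
  H gray
    K gray
      A gray
      A black
      D gray
        J gray
          J→G: G is gray → back edge
Back edge closes the cycle G → H → K → D → J → G; its vertices are {D, G, H, J, K}.

D, G, H, J, K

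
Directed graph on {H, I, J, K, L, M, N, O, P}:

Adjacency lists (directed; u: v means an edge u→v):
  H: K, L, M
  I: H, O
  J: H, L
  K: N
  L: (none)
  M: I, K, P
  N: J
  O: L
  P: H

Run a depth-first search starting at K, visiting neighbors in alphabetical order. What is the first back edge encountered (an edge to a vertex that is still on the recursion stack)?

H->K

DFS from K (visiting neighbors in alphabetical order); mark gray on enter, black on exit:
K gray
  N gray
    J gray
      H gray
        H→K: K is gray → back edge
First back edge: H → K.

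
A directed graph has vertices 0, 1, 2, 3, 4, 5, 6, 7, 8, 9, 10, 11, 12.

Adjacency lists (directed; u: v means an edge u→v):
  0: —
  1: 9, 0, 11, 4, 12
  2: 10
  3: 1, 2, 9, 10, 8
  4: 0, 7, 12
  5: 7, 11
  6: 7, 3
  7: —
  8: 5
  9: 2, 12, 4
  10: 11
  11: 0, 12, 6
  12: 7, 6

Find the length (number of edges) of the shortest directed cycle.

4

For each vertex v, BFS finds the shortest path from v back to v.
The shortest such closed walk is 3 → 1 → 11 → 6 → 3, length 4.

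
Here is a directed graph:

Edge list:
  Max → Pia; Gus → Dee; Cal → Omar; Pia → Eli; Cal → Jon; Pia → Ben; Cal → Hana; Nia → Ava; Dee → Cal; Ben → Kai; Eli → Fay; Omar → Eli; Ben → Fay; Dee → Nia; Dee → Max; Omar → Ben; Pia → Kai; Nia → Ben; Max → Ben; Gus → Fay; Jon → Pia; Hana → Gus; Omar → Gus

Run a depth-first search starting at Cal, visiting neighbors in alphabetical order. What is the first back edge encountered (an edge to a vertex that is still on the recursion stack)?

Dee->Cal

DFS from Cal (visiting neighbors in alphabetical order); mark gray on enter, black on exit:
Cal gray
  Hana gray
    Gus gray
      Dee gray
        Dee→Cal: Cal is gray → back edge
First back edge: Dee → Cal.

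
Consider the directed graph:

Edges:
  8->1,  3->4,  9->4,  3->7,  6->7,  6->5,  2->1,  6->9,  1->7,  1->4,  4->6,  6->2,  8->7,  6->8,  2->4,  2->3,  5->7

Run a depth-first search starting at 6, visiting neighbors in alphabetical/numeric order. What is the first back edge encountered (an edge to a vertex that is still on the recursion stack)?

4→6

DFS from 6 (visiting neighbors in alphabetical/numeric order); mark gray on enter, black on exit:
6 gray
  2 gray
    1 gray
      4 gray
        4→6: 6 is gray → back edge
First back edge: 4 → 6.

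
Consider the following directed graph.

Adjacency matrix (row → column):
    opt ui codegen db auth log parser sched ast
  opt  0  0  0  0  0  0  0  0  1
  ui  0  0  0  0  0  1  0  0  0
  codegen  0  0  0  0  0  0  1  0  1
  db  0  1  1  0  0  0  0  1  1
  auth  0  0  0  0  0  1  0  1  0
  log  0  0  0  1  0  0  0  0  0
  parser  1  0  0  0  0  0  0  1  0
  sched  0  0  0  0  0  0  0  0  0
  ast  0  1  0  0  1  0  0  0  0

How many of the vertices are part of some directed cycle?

8

A vertex is on a directed cycle iff it belongs to a strongly connected component of size ≥ 2 (or has a self-loop).
The vertices on cycles are {db, ui, ast, log, opt, auth, parser, codegen} — 8 in total.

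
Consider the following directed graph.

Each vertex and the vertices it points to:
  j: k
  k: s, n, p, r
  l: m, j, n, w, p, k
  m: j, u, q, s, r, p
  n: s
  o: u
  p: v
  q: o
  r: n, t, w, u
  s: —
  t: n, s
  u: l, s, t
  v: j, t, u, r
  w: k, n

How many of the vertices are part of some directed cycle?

11

A vertex is on a directed cycle iff it belongs to a strongly connected component of size ≥ 2 (or has a self-loop).
The vertices on cycles are {j, k, l, m, o, p, q, r, u, v, w} — 11 in total.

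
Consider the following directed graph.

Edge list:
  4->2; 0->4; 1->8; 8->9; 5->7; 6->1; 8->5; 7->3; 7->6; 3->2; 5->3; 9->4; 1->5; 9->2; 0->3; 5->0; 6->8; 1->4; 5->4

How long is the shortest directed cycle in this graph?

For each vertex v, BFS finds the shortest path from v back to v.
The shortest such closed walk is 7 → 6 → 1 → 5 → 7, length 4.

4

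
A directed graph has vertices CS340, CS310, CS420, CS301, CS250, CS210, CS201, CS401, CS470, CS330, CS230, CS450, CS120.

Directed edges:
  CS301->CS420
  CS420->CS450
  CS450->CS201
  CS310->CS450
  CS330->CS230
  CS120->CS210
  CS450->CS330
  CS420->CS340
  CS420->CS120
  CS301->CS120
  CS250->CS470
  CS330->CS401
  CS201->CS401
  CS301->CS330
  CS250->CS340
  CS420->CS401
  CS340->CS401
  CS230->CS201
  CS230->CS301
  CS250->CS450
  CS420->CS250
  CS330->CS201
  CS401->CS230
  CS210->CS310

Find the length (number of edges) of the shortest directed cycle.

3

For each vertex v, BFS finds the shortest path from v back to v.
The shortest such closed walk is CS330 → CS230 → CS301 → CS330, length 3.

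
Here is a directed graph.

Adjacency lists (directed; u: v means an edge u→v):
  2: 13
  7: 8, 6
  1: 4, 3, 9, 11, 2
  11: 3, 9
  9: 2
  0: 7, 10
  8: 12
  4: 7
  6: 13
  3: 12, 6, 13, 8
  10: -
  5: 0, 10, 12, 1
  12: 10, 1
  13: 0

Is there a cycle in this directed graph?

Yes

DFS with white/gray/black marking, starting from 0:
0 gray
  7 gray
    8 gray
      12 gray
        10 gray
        10 black
        1 gray
          4 gray
            4→7: 7 is gray → back edge
Back edge found, so a cycle exists: 7 → 8 → 12 → 1 → 4 → 7.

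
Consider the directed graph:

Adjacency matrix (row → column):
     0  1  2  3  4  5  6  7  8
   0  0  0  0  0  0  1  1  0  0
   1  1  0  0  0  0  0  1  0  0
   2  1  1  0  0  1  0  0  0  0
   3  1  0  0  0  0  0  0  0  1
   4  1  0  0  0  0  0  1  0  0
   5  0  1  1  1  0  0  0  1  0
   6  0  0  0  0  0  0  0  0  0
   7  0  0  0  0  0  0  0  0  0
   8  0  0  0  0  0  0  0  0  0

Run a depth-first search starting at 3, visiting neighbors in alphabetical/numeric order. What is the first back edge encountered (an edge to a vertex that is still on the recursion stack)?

DFS from 3 (visiting neighbors in alphabetical/numeric order); mark gray on enter, black on exit:
3 gray
  0 gray
    5 gray
      1 gray
        1→0: 0 is gray → back edge
First back edge: 1 → 0.

1→0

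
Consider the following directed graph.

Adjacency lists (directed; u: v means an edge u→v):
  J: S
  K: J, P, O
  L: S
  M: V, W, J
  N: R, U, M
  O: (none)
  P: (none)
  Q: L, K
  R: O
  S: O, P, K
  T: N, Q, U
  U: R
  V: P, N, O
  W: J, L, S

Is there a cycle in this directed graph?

DFS with white/gray/black marking, starting from Q:
Q gray
  L gray
    S gray
      O gray
      O black
      P gray
      P black
      K gray
        J gray
          J→S: S is gray → back edge
Back edge found, so a cycle exists: S → K → J → S.

Yes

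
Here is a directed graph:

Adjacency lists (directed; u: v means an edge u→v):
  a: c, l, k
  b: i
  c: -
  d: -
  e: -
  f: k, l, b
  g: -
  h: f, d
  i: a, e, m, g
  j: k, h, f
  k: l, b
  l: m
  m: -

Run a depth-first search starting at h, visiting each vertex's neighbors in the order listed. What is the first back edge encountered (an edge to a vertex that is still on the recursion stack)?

DFS from h (visiting each vertex's neighbors in the order listed); mark gray on enter, black on exit:
h gray
  f gray
    k gray
      l gray
        m gray
        m black
      l black
      b gray
        i gray
          a gray
            c gray
            c black
            a→l: l black — skip
            a→k: k is gray → back edge
First back edge: a → k.

a→k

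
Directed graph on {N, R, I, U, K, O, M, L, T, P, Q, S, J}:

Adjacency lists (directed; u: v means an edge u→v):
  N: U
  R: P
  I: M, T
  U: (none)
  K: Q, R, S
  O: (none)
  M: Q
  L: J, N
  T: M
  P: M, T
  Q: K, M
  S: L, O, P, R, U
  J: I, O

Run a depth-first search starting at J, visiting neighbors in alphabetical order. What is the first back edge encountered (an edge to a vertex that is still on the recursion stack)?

K→Q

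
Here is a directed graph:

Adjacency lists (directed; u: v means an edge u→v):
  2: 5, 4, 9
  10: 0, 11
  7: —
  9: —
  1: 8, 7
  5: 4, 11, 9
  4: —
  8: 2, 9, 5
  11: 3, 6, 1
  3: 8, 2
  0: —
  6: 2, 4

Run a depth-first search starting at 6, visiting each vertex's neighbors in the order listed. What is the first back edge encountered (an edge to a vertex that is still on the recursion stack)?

DFS from 6 (visiting each vertex's neighbors in the order listed); mark gray on enter, black on exit:
6 gray
  2 gray
    5 gray
      4 gray
      4 black
      11 gray
        3 gray
          8 gray
            8→2: 2 is gray → back edge
First back edge: 8 → 2.

8→2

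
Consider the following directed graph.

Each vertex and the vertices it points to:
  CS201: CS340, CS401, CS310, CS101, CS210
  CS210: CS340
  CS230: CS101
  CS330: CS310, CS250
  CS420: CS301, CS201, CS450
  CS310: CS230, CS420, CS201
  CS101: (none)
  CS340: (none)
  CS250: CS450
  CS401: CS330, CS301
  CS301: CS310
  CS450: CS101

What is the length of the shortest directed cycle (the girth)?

For each vertex v, BFS finds the shortest path from v back to v.
The shortest such closed walk is CS310 → CS201 → CS310, length 2.

2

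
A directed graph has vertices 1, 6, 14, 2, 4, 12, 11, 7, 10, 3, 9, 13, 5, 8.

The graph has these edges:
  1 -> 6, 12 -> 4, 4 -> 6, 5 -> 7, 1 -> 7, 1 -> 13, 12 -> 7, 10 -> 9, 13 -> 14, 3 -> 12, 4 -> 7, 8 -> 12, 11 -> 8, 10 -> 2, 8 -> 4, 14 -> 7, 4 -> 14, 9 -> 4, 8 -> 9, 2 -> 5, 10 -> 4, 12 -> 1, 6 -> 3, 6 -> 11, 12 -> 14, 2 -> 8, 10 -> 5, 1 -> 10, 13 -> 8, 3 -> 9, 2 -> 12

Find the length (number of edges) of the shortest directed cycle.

4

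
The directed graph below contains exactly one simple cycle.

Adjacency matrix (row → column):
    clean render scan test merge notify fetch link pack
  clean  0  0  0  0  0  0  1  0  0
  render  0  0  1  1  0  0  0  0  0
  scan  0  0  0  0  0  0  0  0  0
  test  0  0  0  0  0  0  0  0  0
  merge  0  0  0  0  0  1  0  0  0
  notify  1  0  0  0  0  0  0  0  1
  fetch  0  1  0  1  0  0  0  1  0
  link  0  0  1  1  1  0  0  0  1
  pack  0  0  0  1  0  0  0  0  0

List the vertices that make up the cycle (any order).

link, clean, fetch, merge, notify

DFS with gray/black marking from fetch:
fetch gray
  render gray
    scan gray
    scan black
    test gray
    test black
  render black
  link gray
    link→scan: scan black — skip
    link→test: test black — skip
    merge gray
      notify gray
        clean gray
          clean→fetch: fetch is gray → back edge
Back edge closes the cycle fetch → link → merge → notify → clean → fetch; its vertices are {link, clean, fetch, merge, notify}.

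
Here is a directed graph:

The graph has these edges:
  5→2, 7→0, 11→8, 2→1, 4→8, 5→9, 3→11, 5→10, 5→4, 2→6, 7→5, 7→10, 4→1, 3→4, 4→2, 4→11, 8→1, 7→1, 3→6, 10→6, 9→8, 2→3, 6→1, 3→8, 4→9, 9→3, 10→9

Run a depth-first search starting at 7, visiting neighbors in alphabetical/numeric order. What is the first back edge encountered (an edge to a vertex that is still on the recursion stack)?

4->2

DFS from 7 (visiting neighbors in alphabetical/numeric order); mark gray on enter, black on exit:
7 gray
  0 gray
  0 black
  1 gray
  1 black
  5 gray
    2 gray
      2→1: 1 black — skip
      3 gray
        4 gray
          4→1: 1 black — skip
          4→2: 2 is gray → back edge
First back edge: 4 → 2.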